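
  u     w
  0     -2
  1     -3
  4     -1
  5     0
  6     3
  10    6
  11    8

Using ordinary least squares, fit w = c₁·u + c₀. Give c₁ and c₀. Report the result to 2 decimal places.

Setting ∂/∂c₁ … = 0 gives: 299·c₁ + 37·c₀ = 159;  37·c₁ + 7·c₀ = 11.
Δ = 299·7 − 37² = 724.
c₁ = (159·7 − 37·11)/724 = 353/362; c₀ = (299·11 − 37·159)/724 = -1297/362.

c₁ = 0.98, c₀ = -3.58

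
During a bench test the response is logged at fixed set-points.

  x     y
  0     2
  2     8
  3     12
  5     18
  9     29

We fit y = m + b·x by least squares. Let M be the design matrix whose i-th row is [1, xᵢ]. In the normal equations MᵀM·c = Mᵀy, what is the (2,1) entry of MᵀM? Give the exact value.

Row 2 ↔ basis x, column 1 ↔ basis 1, so (MᵀM)_{2,1} = Σᵢ x = (0)·(1) + (2)·(1) + (3)·(1) + (5)·(1) + (9)·(1) = 19.

19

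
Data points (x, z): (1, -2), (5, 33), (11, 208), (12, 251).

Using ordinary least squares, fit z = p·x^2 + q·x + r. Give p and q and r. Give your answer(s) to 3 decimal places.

From the data, Σx^2·x^2 = 36003, Σx^2·x = 3185, Σx^2 = 291, Σx·x = 291, Σx = 29, Σ1 = 4.
For Aᵀz: Σx^2·z = 62135, Σx·z = 5463, Σz = 490.
AᵀA·[p, q, r]ᵀ = Aᵀz becomes [[36003, 3185, 291]; [3185, 291, 29]; [291, 29, 4]]·[p, q, r]ᵀ = [62135, 5463, 490]ᵀ.
Solving the 3×3 system (Gaussian elimination) gives p = 9953/4892, q = -285431/83164, r = -13102/20791.

p = 2.035, q = -3.432, r = -0.630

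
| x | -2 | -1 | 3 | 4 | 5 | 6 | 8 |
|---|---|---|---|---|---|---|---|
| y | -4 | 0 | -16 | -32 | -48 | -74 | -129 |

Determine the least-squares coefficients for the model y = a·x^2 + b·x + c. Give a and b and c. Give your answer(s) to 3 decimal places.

a = -2.010, b = -0.411, c = 2.577

Sums needed: Σx^2·x^2 = 6371, Σx^2·x = 935, Σx^2 = 155, Σx·x = 155, Σx = 23, Σ1 = 7.
For Aᵀy: Σx^2·y = -12792, Σx·y = -1884, Σy = -303.
AᵀA·[a, b, c]ᵀ = Aᵀy becomes [[6371, 935, 155]; [935, 155, 23]; [155, 23, 7]]·[a, b, c]ᵀ = [-12792, -1884, -303]ᵀ.
Solving the 3×3 system (Gaussian elimination) gives a = -30603/15224, b = -6261/15224, c = 9807/3806.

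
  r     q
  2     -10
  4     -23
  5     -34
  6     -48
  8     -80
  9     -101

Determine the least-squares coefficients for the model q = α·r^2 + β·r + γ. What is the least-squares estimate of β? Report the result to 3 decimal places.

β = 0.463

The normal equations are: 12850·α + 1654·β + 226·γ = -16287;  1654·α + 226·β + 34·γ = -2119;  226·α + 34·β + 6·γ = -296.
(Σr^2·r^2 = 12850, Σr^2·r = 1654, Σr^2 = 226, Σr·r = 226, Σr = 34, Σ1 = 6, Σr^2·q = -16287, Σr·q = -2119, Σq = -296.)
Solving the 3×3 system (Gaussian elimination) gives α = -191/156, β = 361/780, γ = -759/130.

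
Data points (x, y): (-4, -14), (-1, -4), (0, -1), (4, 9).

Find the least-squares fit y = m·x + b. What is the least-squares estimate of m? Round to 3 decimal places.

Setting ∂/∂m … = 0 gives: 33·m + (-1)·b = 96;  (-1)·m + 4·b = -10.
Eliminating b: 4·(row 1) − (-1)·(row 2) gives 131·m = 4·96 − (-1)·(-10) = 374, so m = 374/131.
Then b = ((-10) − (-1)·(374/131))/4 = -234/131.

m = 2.855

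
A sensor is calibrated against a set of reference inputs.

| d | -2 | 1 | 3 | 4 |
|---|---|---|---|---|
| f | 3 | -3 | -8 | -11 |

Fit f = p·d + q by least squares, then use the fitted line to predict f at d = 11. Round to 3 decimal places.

f̂ = -26.690

From the data, Σd·d = 30, Σd = 6, Σ1 = 4.
For Aᵀf: Σd·f = -77, Σf = -19.
Determinant 30·4 − 6² = 84.
p = ((-77)·4 − 6·(-19))/84 = -97/42; q = (30·(-19) − 6·(-77))/84 = -9/7.
At d = 11: f̂ = (-97/42)·(11) + (-9/7)·(1) = -1121/42.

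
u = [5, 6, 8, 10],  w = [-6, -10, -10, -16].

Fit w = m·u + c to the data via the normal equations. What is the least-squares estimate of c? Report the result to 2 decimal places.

Sums needed: Σu·u = 225, Σu = 29, Σ1 = 4.
Right-hand side: Σu·w = -330, Σw = -42.
MᵀM·[m, c]ᵀ = Mᵀw becomes [[225, 29]; [29, 4]]·[m, c]ᵀ = [-330, -42]ᵀ.
Determinant 225·4 − 29² = 59.
m = ((-330)·4 − 29·(-42))/59 = -102/59; c = (225·(-42) − 29·(-330))/59 = 120/59.

c = 2.03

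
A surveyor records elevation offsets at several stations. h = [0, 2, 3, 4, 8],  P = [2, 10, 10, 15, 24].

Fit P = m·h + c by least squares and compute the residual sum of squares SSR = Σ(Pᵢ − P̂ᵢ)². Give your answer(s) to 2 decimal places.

Sums needed: Σh·h = 93, Σh = 17, Σ1 = 5.
Moment sums: Σh·P = 302, ΣP = 61.
So XᵀX·[m, c]ᵀ = XᵀP: [[93, 17]; [17, 5]]·[m, c]ᵀ = [302, 61]ᵀ.
det = 93·5 − 17² = 176.
m = (302·5 − 17·61)/176 = 43/16; c = (93·61 − 17·302)/176 = 49/16.
Residuals: -17/16, 25/16, -9/8, 19/16, -9/16; SSR = 105/16.

SSR = 6.56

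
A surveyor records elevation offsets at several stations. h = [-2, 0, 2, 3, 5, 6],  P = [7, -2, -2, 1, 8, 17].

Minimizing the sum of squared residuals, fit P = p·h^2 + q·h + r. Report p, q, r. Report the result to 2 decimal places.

p = 0.86, q = -2.21, r = -1.16

Setting ∂/∂p … = 0 gives: 2034·p + 368·q + 78·r = 841;  368·p + 78·q + 14·r = 127;  78·p + 14·q + 6·r = 29.
(Σh^2·h^2 = 2034, Σh^2·h = 368, Σh^2 = 78, Σh·h = 78, Σh = 14, Σ1 = 6, Σh^2·P = 841, Σh·P = 127, ΣP = 29.)
Row-reducing yields p = 7499/8733, q = -6446/2911, r = -20311/17466.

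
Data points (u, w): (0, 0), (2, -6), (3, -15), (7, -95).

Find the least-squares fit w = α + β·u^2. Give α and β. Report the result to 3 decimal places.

α = 1.415, β = -1.962

The normal equations are: 4·α + 62·β = -116;  62·α + 2498·β = -4814.
det = 4·2498 − 62² = 6148.
α = ((-116)·2498 − 62·(-4814))/6148 = 75/53; β = (4·(-4814) − 62·(-116))/6148 = -104/53.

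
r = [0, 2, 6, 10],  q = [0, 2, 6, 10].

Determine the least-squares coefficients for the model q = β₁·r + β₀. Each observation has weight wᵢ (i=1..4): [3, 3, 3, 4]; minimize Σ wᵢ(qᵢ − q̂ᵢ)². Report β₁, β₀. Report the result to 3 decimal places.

β₁ = 1.000, β₀ = 0.000

With design matrix M, MᵀWM = [[520, 64]; [64, 13]] and MᵀWq = [520, 64]ᵀ.
det = 520·13 − 64² = 2664.
β₁ = (520·13 − 64·64)/2664 = 1; β₀ = (520·64 − 64·520)/2664 = 0.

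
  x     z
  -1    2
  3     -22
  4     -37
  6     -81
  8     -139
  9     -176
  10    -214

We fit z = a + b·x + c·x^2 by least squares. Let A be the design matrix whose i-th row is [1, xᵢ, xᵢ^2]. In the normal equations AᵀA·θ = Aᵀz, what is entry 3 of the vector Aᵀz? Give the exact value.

-48256

Entry 3 ↔ basis x^2, so (Aᵀz)_{3} = Σᵢ (x^2)·zᵢ = (1)·(2) + (9)·(-22) + (16)·(-37) + (36)·(-81) + (64)·(-139) + (81)·(-176) + (100)·(-214) = -48256.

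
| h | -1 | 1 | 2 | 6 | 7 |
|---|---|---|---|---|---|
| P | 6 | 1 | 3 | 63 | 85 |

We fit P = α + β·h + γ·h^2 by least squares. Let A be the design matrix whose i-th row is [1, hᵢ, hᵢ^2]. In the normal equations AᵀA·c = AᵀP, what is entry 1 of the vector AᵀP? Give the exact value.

Entry 1 ↔ basis 1, so (AᵀP)_{1} = Σᵢ Pᵢ = (1)·(6) + (1)·(1) + (1)·(3) + (1)·(63) + (1)·(85) = 158.

158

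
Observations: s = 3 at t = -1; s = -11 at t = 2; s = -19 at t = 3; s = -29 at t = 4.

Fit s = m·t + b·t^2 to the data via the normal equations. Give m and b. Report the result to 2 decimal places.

m = -3.78, b = -0.86

Entries of XᵀX: Σt·t = 30, Σt·t^2 = 98, Σt^2·t^2 = 354.
Moment sums: Σt·s = -198, Σt^2·s = -676.
Normal equations: [[30, 98]; [98, 354]]·[m, b]ᵀ = [-198, -676]ᵀ.
Δ = 30·354 − 98² = 1016.
m = ((-198)·354 − 98·(-676))/1016 = -961/254; b = (30·(-676) − 98·(-198))/1016 = -219/254.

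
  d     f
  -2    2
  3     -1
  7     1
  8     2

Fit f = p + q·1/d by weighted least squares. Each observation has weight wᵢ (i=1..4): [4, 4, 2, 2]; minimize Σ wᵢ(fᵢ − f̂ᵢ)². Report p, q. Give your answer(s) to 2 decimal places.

p = 0.80, q = -2.93

Normal-equation sums: Σwᵢ·1 = 12, Σwᵢ·1/d = -11/84, Σwᵢ·1/d·1/d = 21401/14112.
For MᵀWf: Σwᵢ·f = 10, Σwᵢ·1/d·f = -191/42.
Normal equations: [[12, -11/84]; [-11/84, 21401/14112]]·[p, q]ᵀ = [10, -191/42]ᵀ.
Δ = 12·(21401/14112) − (-11/84)² = 128285/7056.
p = (10·(21401/14112) − (-11/84)·(-191/42))/(128285/7056) = 102803/128285; q = (12·(-191/42) − (-11/84)·10)/(128285/7056) = -375816/128285.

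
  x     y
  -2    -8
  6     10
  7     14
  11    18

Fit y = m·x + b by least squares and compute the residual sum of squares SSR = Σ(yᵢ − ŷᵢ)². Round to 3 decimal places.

Entries of MᵀM: Σx·x = 210, Σx = 22, Σ1 = 4.
Right-hand side: Σx·y = 372, Σy = 34.
Normal equations: [[210, 22]; [22, 4]]·[m, b]ᵀ = [372, 34]ᵀ.
Δ = 210·4 − 22² = 356.
m = (372·4 − 22·34)/356 = 185/89; b = (210·34 − 22·372)/356 = -261/89.
Residuals: -81/89, 41/89, 212/89, -172/89; SSR = 930/89.

SSR = 10.449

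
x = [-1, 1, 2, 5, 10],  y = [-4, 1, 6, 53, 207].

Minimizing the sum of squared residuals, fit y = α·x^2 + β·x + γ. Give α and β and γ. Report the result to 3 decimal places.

α = 1.944, β = 1.654, γ = -3.958

The normal system MᵀM·[α, β, γ]ᵀ = Mᵀy is [[10643, 1133, 131]; [1133, 131, 17]; [131, 17, 5]]·[α, β, γ]ᵀ = [22046, 2352, 263]ᵀ.
Row-reducing yields α = 3715/1911, β = 6323/3822, γ = -2161/546.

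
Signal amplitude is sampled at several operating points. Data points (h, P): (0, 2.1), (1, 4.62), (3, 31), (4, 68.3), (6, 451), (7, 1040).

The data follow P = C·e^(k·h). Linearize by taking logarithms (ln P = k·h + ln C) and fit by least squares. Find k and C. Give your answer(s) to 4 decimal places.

Linearized form: ln P = k·h + ln C. From the 6 transformed points,
AᵀA = [[111.0000, 21.0000]; [21.0000, 6]], rhs = [114.0256, 22.9887]ᵀ  (here Σh = 21.0000, Σ(h)² = 111.0000, Σln P = 22.9887, Σh·ln P = 114.0256).
Δ = 111.0000·6 − (21.0000)² = 225.0000; k = (114.0256·6 − 21.0000·22.9887)/225.0000 = 0.89507, ln C = (111.0000·22.9887 − 21.0000·114.0256)/225.0000 = 0.69869, so C = exp(0.69869) = 2.01111.

k = 0.8951, C = 2.0111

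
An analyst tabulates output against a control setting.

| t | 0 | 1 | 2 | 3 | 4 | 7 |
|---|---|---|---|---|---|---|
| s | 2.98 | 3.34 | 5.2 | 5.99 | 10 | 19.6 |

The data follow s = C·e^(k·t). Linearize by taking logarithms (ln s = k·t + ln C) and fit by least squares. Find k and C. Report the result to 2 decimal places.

k = 0.28, C = 2.82

Linearized form: ln s = k·t + ln C. From the 6 transformed points,
Σt = 17.0000, Σ(t)² = 79.0000, Σln s = 11.0148, Σt·ln s = 39.9126.
Equations: 79.0000·k + 17.0000·ln C = 39.9126;  17.0000·k + 6·ln C = 11.0148.
Solving (det = 185.0000): k = 0.28230, ln C = 1.03595, so C = exp(1.03595) = 2.81779.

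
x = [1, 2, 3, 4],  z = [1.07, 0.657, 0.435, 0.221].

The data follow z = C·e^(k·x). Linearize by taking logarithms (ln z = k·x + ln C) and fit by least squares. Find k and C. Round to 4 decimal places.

k = -0.5144, C = 1.8449

Taking logs, ln z = k·x + ln C, so regress ln z on x.
Σx = 10.0000, Σ(x)² = 30.0000, Σln z = -2.6944, Σx·ln z = -9.3081.
Equations: 30.0000·k + 10.0000·ln C = -9.3081;  10.0000·k + 4·ln C = -2.6944.
Δ = 30.0000·4 − (10.0000)² = 20.0000; k = (-9.3081·4 − 10.0000·-2.6944)/20.0000 = -0.51441, ln C = (30.0000·-2.6944 − 10.0000·-9.3081)/20.0000 = 0.61242, so C = exp(0.61242) = 1.84489.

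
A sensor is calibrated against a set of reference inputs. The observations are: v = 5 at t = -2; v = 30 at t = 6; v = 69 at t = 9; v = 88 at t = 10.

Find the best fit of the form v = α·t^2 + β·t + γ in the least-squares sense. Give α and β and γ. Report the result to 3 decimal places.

MᵀM·[α, β, γ]ᵀ = Mᵀv reads: 17873·α + 1937·β + 221·γ = 15489;  1937·α + 221·β + 23·γ = 1671;  221·α + 23·β + 4·γ = 192.
(Σt^2·t^2 = 17873, Σt^2·t = 1937, Σt^2 = 221, Σt·t = 221, Σt = 23, Σ1 = 4, Σt^2·v = 15489, Σt·v = 1671, Σv = 192.)
Solving the 3×3 system (Gaussian elimination) gives α = 3695/3912, β = -13729/19560, γ = -487/3260.

α = 0.945, β = -0.702, γ = -0.149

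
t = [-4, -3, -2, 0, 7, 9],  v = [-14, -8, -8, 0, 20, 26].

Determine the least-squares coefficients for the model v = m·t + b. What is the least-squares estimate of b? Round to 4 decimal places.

From the data, Σt·t = 159, Σt = 7, Σ1 = 6.
Moment sums: Σt·v = 470, Σv = 16.
det = 159·6 − 7² = 905.
m = (470·6 − 7·16)/905 = 2708/905; b = (159·16 − 7·470)/905 = -746/905.

b = -0.8243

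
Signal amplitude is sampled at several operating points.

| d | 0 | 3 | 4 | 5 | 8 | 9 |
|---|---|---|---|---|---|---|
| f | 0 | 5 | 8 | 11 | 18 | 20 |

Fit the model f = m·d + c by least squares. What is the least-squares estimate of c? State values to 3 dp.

Setting ∂/∂m … = 0 gives: 195·m + 29·c = 426;  29·m + 6·c = 62.
(Σd·d = 195, Σd = 29, Σ1 = 6, Σd·f = 426, Σf = 62.)
det = 195·6 − 29² = 329.
m = (426·6 − 29·62)/329 = 758/329; c = (195·62 − 29·426)/329 = -264/329.

c = -0.802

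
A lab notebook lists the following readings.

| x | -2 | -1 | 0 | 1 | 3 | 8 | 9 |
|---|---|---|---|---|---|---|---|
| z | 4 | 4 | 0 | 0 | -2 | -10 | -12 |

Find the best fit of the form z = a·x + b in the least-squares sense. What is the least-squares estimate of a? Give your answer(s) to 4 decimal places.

a = -1.4497

Normal-equation sums: Σx·x = 160, Σx = 18, Σ1 = 7.
Moment sums: Σx·z = -206, Σz = -16.
MᵀM·[a, b]ᵀ = Mᵀz becomes [[160, 18]; [18, 7]]·[a, b]ᵀ = [-206, -16]ᵀ.
Determinant 160·7 − 18² = 796.
a = ((-206)·7 − 18·(-16))/796 = -577/398; b = (160·(-16) − 18·(-206))/796 = 287/199.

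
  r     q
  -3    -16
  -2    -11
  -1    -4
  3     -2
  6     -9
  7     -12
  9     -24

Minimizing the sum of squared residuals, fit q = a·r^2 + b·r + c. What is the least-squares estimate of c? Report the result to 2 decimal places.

c = -3.59

From the data, Σr^2·r^2 = 10437, Σr^2·r = 1279, Σr^2 = 189, Σr·r = 189, Σr = 19, Σ1 = 7.
Right-hand side: Σr^2·q = -3066, Σr·q = -286, Σq = -78.
Row-reducing yields a = -32825/64001, b = 21195/9143, c = -229584/64001.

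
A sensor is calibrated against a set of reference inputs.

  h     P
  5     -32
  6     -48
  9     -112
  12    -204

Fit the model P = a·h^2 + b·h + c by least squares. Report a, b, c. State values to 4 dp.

Entries of AᵀA: Σh^2·h^2 = 29218, Σh^2·h = 2798, Σh^2 = 286, Σh·h = 286, Σh = 32, Σ1 = 4.
Moment sums: Σh^2·P = -40976, Σh·P = -3904, ΣP = -396.
So AᵀA·[a, b, c]ᵀ = AᵀP: [[29218, 2798, 286]; [2798, 286, 32]; [286, 32, 4]]·[a, b, c]ᵀ = [-40976, -3904, -396]ᵀ.
Solving the 3×3 system (Gaussian elimination) gives a = -50/33, b = 202/165, c = -76/165.

a = -1.5152, b = 1.2242, c = -0.4606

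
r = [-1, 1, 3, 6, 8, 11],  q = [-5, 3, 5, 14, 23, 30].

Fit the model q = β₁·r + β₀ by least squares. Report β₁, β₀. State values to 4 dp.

With design matrix A, AᵀA = [[232, 28]; [28, 6]] and Aᵀq = [621, 70]ᵀ.
Δ = 232·6 − 28² = 608.
β₁ = (621·6 − 28·70)/608 = 883/304; β₀ = (232·70 − 28·621)/608 = -287/152.

β₁ = 2.9046, β₀ = -1.8882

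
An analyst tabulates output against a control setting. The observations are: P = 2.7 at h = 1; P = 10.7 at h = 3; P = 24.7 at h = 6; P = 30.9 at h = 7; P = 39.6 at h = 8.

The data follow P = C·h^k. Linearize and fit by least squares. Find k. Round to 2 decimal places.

k = 1.27

Taking logs, ln P = k·ln h + ln C, so regress ln P on ln h.
Σln h = 6.9157, Σ(ln h)² = 12.5280, Σln P = 13.6799, Σln h·ln P = 22.6757.
Equations: 12.5280·k + 6.9157·ln C = 22.6757;  6.9157·k + 5·ln C = 13.6799.
Δ = 12.5280·5 − (6.9157)² = 14.8127; k = (22.6757·5 − 6.9157·13.6799)/14.8127 = 1.26729, ln C = (12.5280·13.6799 − 6.9157·22.6757)/14.8127 = 0.98314.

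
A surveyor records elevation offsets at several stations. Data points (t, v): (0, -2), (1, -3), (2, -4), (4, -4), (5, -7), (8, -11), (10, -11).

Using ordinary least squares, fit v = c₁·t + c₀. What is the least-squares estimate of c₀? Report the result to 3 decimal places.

Setting ∂/∂c₁ … = 0 gives: 210·c₁ + 30·c₀ = -260;  30·c₁ + 7·c₀ = -42.
(Σt·t = 210, Σt = 30, Σ1 = 7, Σt·v = -260, Σv = -42.)
Eliminating c₀: 7·(row 1) − 30·(row 2) gives 570·c₁ = 7·(-260) − 30·(-42) = -560, so c₁ = -56/57.
Then c₀ = ((-42) − 30·(-56/57))/7 = -34/19.

c₀ = -1.789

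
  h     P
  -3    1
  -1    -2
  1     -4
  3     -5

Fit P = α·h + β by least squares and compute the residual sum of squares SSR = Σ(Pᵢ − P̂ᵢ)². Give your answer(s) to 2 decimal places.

SSR = 1.00

Sums needed: Σh·h = 20, Σh = 0, Σ1 = 4.
And Σh·P = -20, ΣP = -10.
MᵀM·[α, β]ᵀ = MᵀP becomes [[20, 0]; [0, 4]]·[α, β]ᵀ = [-20, -10]ᵀ.
det = 20·4 − 0² = 80.
α = ((-20)·4 − 0·(-10))/80 = -1; β = (20·(-10) − 0·(-20))/80 = -5/2.
Residuals: 1/2, -1/2, -1/2, 1/2; SSR = 1.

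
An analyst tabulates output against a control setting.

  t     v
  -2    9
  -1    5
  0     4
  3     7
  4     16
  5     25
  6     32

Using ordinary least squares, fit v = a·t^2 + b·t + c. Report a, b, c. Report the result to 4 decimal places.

The normal system AᵀA·[a, b, c]ᵀ = Aᵀv is [[2275, 423, 91]; [423, 91, 15]; [91, 15, 7]]·[a, b, c]ᵀ = [2137, 379, 98]ᵀ.
Solving the 3×3 system (Gaussian elimination) gives a = 10729/10752, b = -509/512, c = 8489/2688.

a = 0.9979, b = -0.9941, c = 3.1581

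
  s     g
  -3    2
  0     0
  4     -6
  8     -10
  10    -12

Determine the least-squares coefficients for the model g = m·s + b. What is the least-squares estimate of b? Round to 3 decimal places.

Normal-equation sums: Σs·s = 189, Σs = 19, Σ1 = 5.
Moment sums: Σs·g = -230, Σg = -26.
AᵀA·[m, b]ᵀ = Aᵀg becomes [[189, 19]; [19, 5]]·[m, b]ᵀ = [-230, -26]ᵀ.
det = 189·5 − 19² = 584.
m = ((-230)·5 − 19·(-26))/584 = -82/73; b = (189·(-26) − 19·(-230))/584 = -68/73.

b = -0.932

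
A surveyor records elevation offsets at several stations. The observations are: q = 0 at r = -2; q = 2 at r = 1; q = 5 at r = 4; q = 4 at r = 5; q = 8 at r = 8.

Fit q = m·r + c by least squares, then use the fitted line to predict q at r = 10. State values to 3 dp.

q̂ = 9.027

The normal system MᵀM·[m, c]ᵀ = Mᵀq is [[110, 16]; [16, 5]]·[m, c]ᵀ = [106, 19]ᵀ.
det = 110·5 − 16² = 294.
m = (106·5 − 16·19)/294 = 113/147; c = (110·19 − 16·106)/294 = 197/147.
At r = 10: q̂ = (113/147)·(10) + (197/147)·(1) = 1327/147.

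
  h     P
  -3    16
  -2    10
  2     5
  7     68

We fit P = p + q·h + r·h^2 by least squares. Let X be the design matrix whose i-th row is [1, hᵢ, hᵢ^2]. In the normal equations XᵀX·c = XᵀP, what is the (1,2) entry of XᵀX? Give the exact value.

4

Row 1 ↔ basis 1, column 2 ↔ basis h, so (XᵀX)_{1,2} = Σᵢ h = (1)·(-3) + (1)·(-2) + (1)·(2) + (1)·(7) = 4.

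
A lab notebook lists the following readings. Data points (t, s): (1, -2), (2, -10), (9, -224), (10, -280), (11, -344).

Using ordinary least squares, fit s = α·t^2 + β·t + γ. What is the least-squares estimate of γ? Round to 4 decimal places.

From the data, Σt^2·t^2 = 31219, Σt^2·t = 3069, Σt^2 = 307, Σt·t = 307, Σt = 33, Σ1 = 5.
And Σt^2·s = -87810, Σt·s = -8622, Σs = -860.
Normal equations: [[31219, 3069, 307]; [3069, 307, 33]; [307, 33, 5]]·[α, β, γ]ᵀ = [-87810, -8622, -860]ᵀ.
Row-reducing yields α = -31529/9938, β = 40371/9938, γ = -19952/4969.

γ = -4.0153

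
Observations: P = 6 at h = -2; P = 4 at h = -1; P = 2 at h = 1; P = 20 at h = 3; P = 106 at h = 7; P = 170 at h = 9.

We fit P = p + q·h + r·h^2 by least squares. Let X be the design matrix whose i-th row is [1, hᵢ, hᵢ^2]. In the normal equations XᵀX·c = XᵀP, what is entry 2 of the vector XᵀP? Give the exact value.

Entry 2 ↔ basis h, so (XᵀP)_{2} = Σᵢ (h)·Pᵢ = (-2)·(6) + (-1)·(4) + (1)·(2) + (3)·(20) + (7)·(106) + (9)·(170) = 2318.

2318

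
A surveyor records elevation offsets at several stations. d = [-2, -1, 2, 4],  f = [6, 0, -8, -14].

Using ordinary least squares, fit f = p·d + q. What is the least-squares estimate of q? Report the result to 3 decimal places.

Compute the Gram sums: Σd·d = 25, Σd = 3, Σ1 = 4.
And Σd·f = -84, Σf = -16.
MᵀM·[p, q]ᵀ = Mᵀf becomes [[25, 3]; [3, 4]]·[p, q]ᵀ = [-84, -16]ᵀ.
Δ = 25·4 − 3² = 91.
p = ((-84)·4 − 3·(-16))/91 = -288/91; q = (25·(-16) − 3·(-84))/91 = -148/91.

q = -1.626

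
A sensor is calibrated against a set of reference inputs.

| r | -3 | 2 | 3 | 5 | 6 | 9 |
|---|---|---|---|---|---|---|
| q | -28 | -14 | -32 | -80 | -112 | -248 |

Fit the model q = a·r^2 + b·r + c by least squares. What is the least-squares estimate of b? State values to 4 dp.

b = -0.4826

XᵀX·[a, b, c]ᵀ = Xᵀq reads: 8660·a + 1078·b + 164·c = -26716;  1078·a + 164·b + 22·c = -3344;  164·a + 22·b + 6·c = -514.
Inverting the 3×3 Gram matrix, [a, b, c]ᵀ = [-5999/2015, -374/775, -25401/10075]ᵀ.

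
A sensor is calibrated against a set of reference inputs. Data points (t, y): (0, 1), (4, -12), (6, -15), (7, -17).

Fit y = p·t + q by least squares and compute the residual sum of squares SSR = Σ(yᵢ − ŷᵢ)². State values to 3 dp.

SSR = 4.991

AᵀA·[p, q]ᵀ = Aᵀy reads: 101·p + 17·q = -257;  17·p + 4·q = -43.
Eliminating q: 4·(row 1) − 17·(row 2) gives 115·p = 4·(-257) − 17·(-43) = -297, so p = -297/115.
Then q = ((-43) − 17·(-297/115))/4 = 26/115.
Residuals: 89/115, -218/115, 31/115, 98/115; SSR = 574/115.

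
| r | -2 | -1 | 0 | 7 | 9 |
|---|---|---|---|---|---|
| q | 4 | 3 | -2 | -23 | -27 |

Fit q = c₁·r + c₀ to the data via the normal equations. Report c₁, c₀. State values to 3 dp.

c₁ = -2.945, c₀ = -1.344

Entries of XᵀX: Σr·r = 135, Σr = 13, Σ1 = 5.
Moment sums: Σr·q = -415, Σq = -45.
Eliminating c₀: 5·(row 1) − 13·(row 2) gives 506·c₁ = 5·(-415) − 13·(-45) = -1490, so c₁ = -745/253.
Then c₀ = ((-45) − 13·(-745/253))/5 = -340/253.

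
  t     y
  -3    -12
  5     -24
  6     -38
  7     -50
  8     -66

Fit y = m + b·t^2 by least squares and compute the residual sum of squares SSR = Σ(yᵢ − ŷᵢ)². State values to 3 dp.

SSR = 9.185

Entries of AᵀA: Σ1 = 5, Σt^2 = 183, Σt^2·t^2 = 8499.
And Σy = -190, Σt^2·y = -8750.
AᵀA·[m, b]ᵀ = Aᵀy becomes [[5, 183]; [183, 8499]]·[m, b]ᵀ = [-190, -8750]ᵀ.
Eliminating b: 8499·(row 1) − 183·(row 2) gives 9006·m = 8499·(-190) − 183·(-8750) = -13560, so m = -2260/1501.
Then b = ((-8750) − 183·(-2260/1501))/8499 = -4490/4503.
Residuals: -2282/1501, 10958/4503, -898/1501, 1640/4503, -3058/4503; SSR = 41360/4503.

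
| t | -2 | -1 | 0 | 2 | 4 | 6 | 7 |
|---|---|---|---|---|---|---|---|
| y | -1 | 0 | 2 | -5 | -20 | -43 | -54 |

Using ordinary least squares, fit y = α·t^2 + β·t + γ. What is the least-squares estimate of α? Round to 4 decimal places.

α = -0.9775

MᵀM·[α, β, γ]ᵀ = Mᵀy reads: 3986·α + 622·β + 110·γ = -4538;  622·α + 110·β + 16·γ = -724;  110·α + 16·β + 7·γ = -121.
(Σt^2·t^2 = 3986, Σt^2·t = 622, Σt^2 = 110, Σt·t = 110, Σt = 16, Σ1 = 7, Σt^2·y = -4538, Σt·y = -724, Σy = -121.)
Inverting the 3×3 Gram matrix, [α, β, γ]ᵀ = [-737/754, -875/754, 274/377]ᵀ.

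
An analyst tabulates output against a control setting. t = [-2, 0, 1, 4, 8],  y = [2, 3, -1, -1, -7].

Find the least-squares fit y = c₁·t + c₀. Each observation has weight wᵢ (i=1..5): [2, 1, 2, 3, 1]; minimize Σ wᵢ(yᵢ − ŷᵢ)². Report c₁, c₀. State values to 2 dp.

c₁ = -0.79, c₀ = 1.03

Sums needed: Σwᵢ·t·t = 122, Σwᵢ·t = 18, Σwᵢ·1 = 9.
Right-hand side: Σwᵢ·t·y = -78, Σwᵢ·y = -5.
XᵀWX·[c₁, c₀]ᵀ = XᵀWy becomes [[122, 18]; [18, 9]]·[c₁, c₀]ᵀ = [-78, -5]ᵀ.
Eliminating c₀: 9·(row 1) − 18·(row 2) gives 774·c₁ = 9·(-78) − 18·(-5) = -612, so c₁ = -34/43.
Then c₀ = ((-5) − 18·(-34/43))/9 = 397/387.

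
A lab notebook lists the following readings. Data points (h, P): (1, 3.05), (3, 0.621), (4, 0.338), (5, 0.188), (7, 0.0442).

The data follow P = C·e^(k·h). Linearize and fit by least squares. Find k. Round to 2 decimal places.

Let Y = ln P. Fitting Y = k·h + ln C by least squares:
Σh = 20.0000, Σ(h)² = 100.0000, Σln P = -5.2363, Σh·ln P = -34.8427.
Equations: 100.0000·k + 20.0000·ln C = -34.8427;  20.0000·k + 5·ln C = -5.2363.
Slope k = (n·Σh·ln P − Σh·Σln P)/(n·Σ(h)² − (Σh)²) = (5·-34.8427 − 20.0000·-5.2363)/100.0000 = -0.69487; ln C = (Σln P − k·Σh)/n = 1.73221.

k = -0.69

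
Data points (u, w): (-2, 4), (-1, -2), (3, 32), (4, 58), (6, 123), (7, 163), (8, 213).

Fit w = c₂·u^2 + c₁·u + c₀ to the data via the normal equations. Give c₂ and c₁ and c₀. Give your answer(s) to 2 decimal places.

c₂ = 3.01, c₁ = 2.77, c₀ = -2.41

Forming XᵀX = [[8147, 1153, 179]; [1153, 179, 25]; [179, 25, 7]] and Xᵀw = [27277, 3905, 591]ᵀ gives XᵀX·[c₂, c₁, c₀]ᵀ = Xᵀw.
Solving the 3×3 system (Gaussian elimination) gives c₂ = 7065/2348, c₁ = 6505/2348, c₀ = -1414/587.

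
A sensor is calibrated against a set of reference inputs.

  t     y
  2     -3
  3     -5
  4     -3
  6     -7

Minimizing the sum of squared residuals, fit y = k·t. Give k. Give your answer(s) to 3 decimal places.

The normal equations are: 65·k = -75.
Hence k = -75 / 65 ≈ -1.15385.

k = -1.154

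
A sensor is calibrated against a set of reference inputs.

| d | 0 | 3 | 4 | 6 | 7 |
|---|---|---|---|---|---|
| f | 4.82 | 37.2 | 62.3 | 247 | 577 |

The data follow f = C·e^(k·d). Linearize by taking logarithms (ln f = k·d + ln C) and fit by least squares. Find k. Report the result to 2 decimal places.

Taking logs, ln f = k·d + ln C, so regress ln f on d.
Sums: Σd = 20.0000, Σ(d)² = 110.0000, Σln f = 21.1883, Σd·ln f = 104.9380.
Normal system: [[110.0000, 20.0000]; [20.0000, 5]]·[k, ln C]ᵀ = [104.9380, 21.1883]ᵀ.
Slope k = (n·Σd·ln f − Σd·Σln f)/(n·Σ(d)² − (Σd)²) = (5·104.9380 − 20.0000·21.1883)/150.0000 = 0.67283; ln C = (Σln f − k·Σd)/n = 1.54634.

k = 0.67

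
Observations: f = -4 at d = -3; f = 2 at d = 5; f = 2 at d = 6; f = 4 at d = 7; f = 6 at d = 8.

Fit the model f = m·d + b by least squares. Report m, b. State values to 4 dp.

Setting ∂/∂m … = 0 gives: 183·m + 23·b = 110;  23·m + 5·b = 10.
(Σd·d = 183, Σd = 23, Σ1 = 5, Σd·f = 110, Σf = 10.)
Determinant 183·5 − 23² = 386.
m = (110·5 − 23·10)/386 = 160/193; b = (183·10 − 23·110)/386 = -350/193.

m = 0.8290, b = -1.8135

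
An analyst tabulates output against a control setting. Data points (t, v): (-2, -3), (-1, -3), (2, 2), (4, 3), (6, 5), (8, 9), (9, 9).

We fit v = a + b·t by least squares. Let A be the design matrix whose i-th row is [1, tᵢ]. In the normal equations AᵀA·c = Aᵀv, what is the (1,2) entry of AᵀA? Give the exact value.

26

Row 1 ↔ basis 1, column 2 ↔ basis t, so (AᵀA)_{1,2} = Σᵢ t = (1)·(-2) + (1)·(-1) + (1)·(2) + (1)·(4) + (1)·(6) + (1)·(8) + (1)·(9) = 26.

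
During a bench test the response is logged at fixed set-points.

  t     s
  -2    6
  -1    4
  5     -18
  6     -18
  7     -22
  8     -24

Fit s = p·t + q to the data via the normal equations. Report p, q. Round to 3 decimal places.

The normal system MᵀM·[p, q]ᵀ = Mᵀs is [[179, 23]; [23, 6]]·[p, q]ᵀ = [-560, -72]ᵀ.
Determinant 179·6 − 23² = 545.
p = ((-560)·6 − 23·(-72))/545 = -1704/545; q = (179·(-72) − 23·(-560))/545 = -8/545.

p = -3.127, q = -0.015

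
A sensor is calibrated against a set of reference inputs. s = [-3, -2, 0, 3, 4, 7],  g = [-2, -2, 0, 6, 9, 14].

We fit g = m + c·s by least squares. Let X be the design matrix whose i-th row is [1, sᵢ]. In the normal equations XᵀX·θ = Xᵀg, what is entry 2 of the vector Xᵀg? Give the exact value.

162

Entry 2 ↔ basis s, so (Xᵀg)_{2} = Σᵢ (s)·gᵢ = (-3)·(-2) + (-2)·(-2) + (0)·(0) + (3)·(6) + (4)·(9) + (7)·(14) = 162.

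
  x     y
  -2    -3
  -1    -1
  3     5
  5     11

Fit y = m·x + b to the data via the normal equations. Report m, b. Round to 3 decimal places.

m = 1.893, b = 0.634

Entries of MᵀM: Σx·x = 39, Σx = 5, Σ1 = 4.
And Σx·y = 77, Σy = 12.
Δ = 39·4 − 5² = 131.
m = (77·4 − 5·12)/131 = 248/131; b = (39·12 − 5·77)/131 = 83/131.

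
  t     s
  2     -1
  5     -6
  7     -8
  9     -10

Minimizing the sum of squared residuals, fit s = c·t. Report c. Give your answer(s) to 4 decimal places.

c = -1.1195

The normal equations are: 159·c = -178.
c = (-178)/159 = -1.1195.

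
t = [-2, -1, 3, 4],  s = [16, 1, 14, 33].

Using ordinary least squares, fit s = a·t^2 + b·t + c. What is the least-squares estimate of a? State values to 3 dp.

a = 3.400

Forming XᵀX = [[354, 82, 30]; [82, 30, 4]; [30, 4, 4]] and Xᵀs = [719, 141, 64]ᵀ gives XᵀX·[a, b, c]ᵀ = Xᵀs.
Inverting the 3×3 Gram matrix, [a, b, c]ᵀ = [17/5, -499/130, -368/65]ᵀ.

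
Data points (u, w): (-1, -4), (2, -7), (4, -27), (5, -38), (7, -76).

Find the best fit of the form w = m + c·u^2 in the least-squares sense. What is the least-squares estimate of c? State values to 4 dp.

c = -1.5060

Forming XᵀX = [[5, 95]; [95, 3299]] and Xᵀw = [-152, -5138]ᵀ gives XᵀX·[m, c]ᵀ = Xᵀw.
Δ = 5·3299 − 95² = 7470.
m = ((-152)·3299 − 95·(-5138))/7470 = -741/415; c = (5·(-5138) − 95·(-152))/7470 = -125/83.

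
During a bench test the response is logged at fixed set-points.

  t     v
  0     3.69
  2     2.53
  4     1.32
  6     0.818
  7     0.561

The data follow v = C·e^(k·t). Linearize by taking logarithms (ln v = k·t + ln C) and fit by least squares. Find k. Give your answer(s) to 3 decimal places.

With ln vᵢ as the transformed response and tᵢ as the regressor:
Σt = 19.0000, Σ(t)² = 105.0000, Σln v = 1.7326, Σt·ln v = -2.2846.
Equations: 105.0000·k + 19.0000·ln C = -2.2846;  19.0000·k + 5·ln C = 1.7326.
Δ = 105.0000·5 − (19.0000)² = 164.0000; k = (-2.2846·5 − 19.0000·1.7326)/164.0000 = -0.27038, ln C = (105.0000·1.7326 − 19.0000·-2.2846)/164.0000 = 1.37394.

k = -0.270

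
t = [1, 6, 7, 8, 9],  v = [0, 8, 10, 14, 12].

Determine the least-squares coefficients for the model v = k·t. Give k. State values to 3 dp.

k = 1.463

Normal-equation sums: Σt·t = 231.
And Σt·v = 338.
AᵀA·[k]ᵀ = Aᵀv becomes [[231]]·[k]ᵀ = [338]ᵀ.
k = 338/231 = 1.4632.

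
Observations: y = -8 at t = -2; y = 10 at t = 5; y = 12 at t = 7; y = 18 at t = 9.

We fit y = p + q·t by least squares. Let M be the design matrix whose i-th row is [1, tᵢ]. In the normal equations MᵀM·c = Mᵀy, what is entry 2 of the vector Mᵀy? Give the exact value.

Entry 2 ↔ basis t, so (Mᵀy)_{2} = Σᵢ (t)·yᵢ = (-2)·(-8) + (5)·(10) + (7)·(12) + (9)·(18) = 312.

312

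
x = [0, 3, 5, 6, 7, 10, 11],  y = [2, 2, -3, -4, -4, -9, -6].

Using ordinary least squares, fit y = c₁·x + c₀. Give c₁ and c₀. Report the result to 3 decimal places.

c₁ = -0.966, c₀ = 2.653

Forming MᵀM = [[340, 42]; [42, 7]] and Mᵀy = [-217, -22]ᵀ gives MᵀM·[c₁, c₀]ᵀ = Mᵀy.
Eliminating c₀: 7·(row 1) − 42·(row 2) gives 616·c₁ = 7·(-217) − 42·(-22) = -595, so c₁ = -85/88.
Then c₀ = ((-22) − 42·(-85/88))/7 = 817/308.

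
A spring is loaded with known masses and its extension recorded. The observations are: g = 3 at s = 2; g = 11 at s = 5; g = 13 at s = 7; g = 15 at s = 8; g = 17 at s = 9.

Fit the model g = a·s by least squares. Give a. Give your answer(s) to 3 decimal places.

Compute the Gram sums: Σs·s = 223.
Moment sums: Σs·g = 425.
So AᵀA·[a]ᵀ = Aᵀg: [[223]]·[a]ᵀ = [425]ᵀ.
Hence a = 425 / 223 ≈ 1.90583.

a = 1.906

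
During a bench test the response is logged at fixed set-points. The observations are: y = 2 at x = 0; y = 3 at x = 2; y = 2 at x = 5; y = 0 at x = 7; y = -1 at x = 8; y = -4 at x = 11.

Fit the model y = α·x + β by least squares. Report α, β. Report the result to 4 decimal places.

α = -0.5767, β = 3.5051

The normal equations are: 263·α + 33·β = -36;  33·α + 6·β = 2.
(Σx·x = 263, Σx = 33, Σ1 = 6, Σx·y = -36, Σy = 2.)
Eliminating β: 6·(row 1) − 33·(row 2) gives 489·α = 6·(-36) − 33·2 = -282, so α = -94/163.
Then β = (2 − 33·(-94/163))/6 = 1714/489.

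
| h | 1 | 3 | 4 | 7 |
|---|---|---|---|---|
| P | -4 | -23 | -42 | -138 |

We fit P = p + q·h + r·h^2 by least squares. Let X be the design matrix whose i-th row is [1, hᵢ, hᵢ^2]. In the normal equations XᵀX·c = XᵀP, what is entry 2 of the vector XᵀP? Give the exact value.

Entry 2 ↔ basis h, so (XᵀP)_{2} = Σᵢ (h)·Pᵢ = (1)·(-4) + (3)·(-23) + (4)·(-42) + (7)·(-138) = -1207.

-1207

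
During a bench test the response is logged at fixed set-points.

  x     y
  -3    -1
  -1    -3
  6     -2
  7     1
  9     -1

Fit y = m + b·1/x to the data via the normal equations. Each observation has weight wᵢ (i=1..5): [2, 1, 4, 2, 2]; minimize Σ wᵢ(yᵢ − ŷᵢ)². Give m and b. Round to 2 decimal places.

m = -1.12, b = 1.32

Sums needed: Σwᵢ·1 = 11, Σwᵢ·1/x = -31/63, Σwᵢ·1/x·1/x = 5552/3969.
Right-hand side: Σwᵢ·y = -13, Σwᵢ·1/x·y = 151/63.
det = 11·(5552/3969) − (-31/63)² = 6679/441.
m = ((-13)·(5552/3969) − (-31/63)·(151/63))/(6679/441) = -67495/60111; b = (11·(151/63) − (-31/63)·(-13))/(6679/441) = 8806/6679.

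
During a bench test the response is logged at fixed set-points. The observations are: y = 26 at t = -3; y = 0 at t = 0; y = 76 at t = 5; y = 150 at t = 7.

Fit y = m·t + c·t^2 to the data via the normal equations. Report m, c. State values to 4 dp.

From the data, Σt·t = 83, Σt·t^2 = 441, Σt^2·t^2 = 3107.
And Σt·y = 1352, Σt^2·y = 9484.
MᵀM·[m, c]ᵀ = Mᵀy becomes [[83, 441]; [441, 3107]]·[m, c]ᵀ = [1352, 9484]ᵀ.
Δ = 83·3107 − 441² = 63400.
m = (1352·3107 − 441·9484)/63400 = 911/3170; c = (83·9484 − 441·1352)/63400 = 9547/3170.

m = 0.2874, c = 3.0117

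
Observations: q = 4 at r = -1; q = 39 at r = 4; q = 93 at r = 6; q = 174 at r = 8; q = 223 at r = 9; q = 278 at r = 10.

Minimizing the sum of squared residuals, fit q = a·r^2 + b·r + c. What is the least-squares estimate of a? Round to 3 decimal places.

a = 3.013

From the data, Σr^2·r^2 = 22210, Σr^2·r = 2520, Σr^2 = 298, Σr·r = 298, Σr = 36, Σ1 = 6.
And Σr^2·q = 60975, Σr·q = 6889, Σq = 811.
Solving the 3×3 system (Gaussian elimination) gives a = 81068/26903, b = -119927/53806, c = -60415/53806.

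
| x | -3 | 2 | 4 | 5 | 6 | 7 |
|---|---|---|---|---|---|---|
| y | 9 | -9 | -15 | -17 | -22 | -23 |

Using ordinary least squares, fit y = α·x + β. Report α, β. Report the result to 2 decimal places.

The normal equations are: 139·α + 21·β = -483;  21·α + 6·β = -77.
Δ = 139·6 − 21² = 393.
α = ((-483)·6 − 21·(-77))/393 = -427/131; β = (139·(-77) − 21·(-483))/393 = -560/393.

α = -3.26, β = -1.42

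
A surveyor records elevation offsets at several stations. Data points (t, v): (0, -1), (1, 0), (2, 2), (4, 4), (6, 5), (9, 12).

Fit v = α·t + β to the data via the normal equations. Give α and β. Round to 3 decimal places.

α = 1.349, β = -1.279

Setting ∂/∂α … = 0 gives: 138·α + 22·β = 158;  22·α + 6·β = 22.
Determinant 138·6 − 22² = 344.
α = (158·6 − 22·22)/344 = 58/43; β = (138·22 − 22·158)/344 = -55/43.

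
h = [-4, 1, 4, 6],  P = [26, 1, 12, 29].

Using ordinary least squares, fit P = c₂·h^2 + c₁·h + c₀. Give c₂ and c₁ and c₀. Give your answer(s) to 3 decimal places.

Sums needed: Σh^2·h^2 = 1809, Σh^2·h = 217, Σh^2 = 69, Σh·h = 69, Σh = 7, Σ1 = 4.
Right-hand side: Σh^2·P = 1653, Σh·P = 119, ΣP = 68.
So AᵀA·[c₂, c₁, c₀]ᵀ = AᵀP: [[1809, 217, 69]; [217, 69, 7]; [69, 7, 4]]·[c₂, c₁, c₀]ᵀ = [1653, 119, 68]ᵀ.
Inverting the 3×3 Gram matrix, [c₂, c₁, c₀]ᵀ = [2724/2585, -84/47, 5041/2585]ᵀ.

c₂ = 1.054, c₁ = -1.787, c₀ = 1.950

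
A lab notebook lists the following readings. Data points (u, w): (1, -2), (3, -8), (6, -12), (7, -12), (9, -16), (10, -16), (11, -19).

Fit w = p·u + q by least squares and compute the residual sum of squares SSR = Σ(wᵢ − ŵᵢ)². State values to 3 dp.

SSR = 7.158

Forming AᵀA = [[397, 47]; [47, 7]] and Aᵀw = [-695, -85]ᵀ gives AᵀA·[p, q]ᵀ = Aᵀw.
Eliminating q: 7·(row 1) − 47·(row 2) gives 570·p = 7·(-695) − 47·(-85) = -870, so p = -29/19.
Then q = ((-85) − 47·(-29/19))/7 = -36/19.
Residuals: 27/19, -29/19, -18/19, 11/19, -7/19, 22/19, -6/19; SSR = 136/19.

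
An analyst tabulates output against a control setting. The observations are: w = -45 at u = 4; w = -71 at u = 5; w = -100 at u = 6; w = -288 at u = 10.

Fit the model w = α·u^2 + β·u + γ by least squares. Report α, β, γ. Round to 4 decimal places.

α = -3.1996, β = 4.3792, γ = -11.7894

The normal equations are: 12177·α + 1405·β + 177·γ = -34895;  1405·α + 177·β + 25·γ = -4015;  177·α + 25·β + 4·γ = -504.
Solving the 3×3 system (Gaussian elimination) gives α = -1443/451, β = 1975/451, γ = -5317/451.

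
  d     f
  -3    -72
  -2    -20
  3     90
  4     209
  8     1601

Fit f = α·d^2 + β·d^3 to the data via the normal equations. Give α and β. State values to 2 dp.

α = 1.03, β = 3.00

Sums needed: Σd^2·d^2 = 4530, Σd^2·d^3 = 33760, Σd^3·d^3 = 267762.
Moment sums: Σd^2·f = 105890, Σd^3·f = 837622.
Normal equations: [[4530, 33760]; [33760, 267762]]·[α, β]ᵀ = [105890, 837622]ᵀ.
Δ = 4530·267762 − 33760² = 73224260.
α = (105890·267762 − 33760·837622)/73224260 = 3759973/3661213; β = (4530·837622 − 33760·105890)/73224260 = 10979063/3661213.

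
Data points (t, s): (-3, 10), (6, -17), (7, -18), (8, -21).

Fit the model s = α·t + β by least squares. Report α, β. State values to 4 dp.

α = -2.8442, β = 1.2987

Sums needed: Σt·t = 158, Σt = 18, Σ1 = 4.
And Σt·s = -426, Σs = -46.
Δ = 158·4 − 18² = 308.
α = ((-426)·4 − 18·(-46))/308 = -219/77; β = (158·(-46) − 18·(-426))/308 = 100/77.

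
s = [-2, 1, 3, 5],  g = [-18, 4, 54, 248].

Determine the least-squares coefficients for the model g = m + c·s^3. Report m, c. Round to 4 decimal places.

m = 0.0180, c = 1.9857

Normal-equation sums: Σ1 = 4, Σs^3 = 145, Σs^3·s^3 = 16419.
Right-hand side: Σg = 288, Σs^3·g = 32606.
det = 4·16419 − 145² = 44651.
m = (288·16419 − 145·32606)/44651 = 802/44651; c = (4·32606 − 145·288)/44651 = 88664/44651.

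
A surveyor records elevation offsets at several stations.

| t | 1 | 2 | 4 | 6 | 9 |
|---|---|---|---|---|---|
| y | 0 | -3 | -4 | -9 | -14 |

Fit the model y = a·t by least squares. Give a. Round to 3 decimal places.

The normal system MᵀM·[a]ᵀ = Mᵀy is [[138]]·[a]ᵀ = [-202]ᵀ.
Hence a = -202 / 138 ≈ -1.46377.

a = -1.464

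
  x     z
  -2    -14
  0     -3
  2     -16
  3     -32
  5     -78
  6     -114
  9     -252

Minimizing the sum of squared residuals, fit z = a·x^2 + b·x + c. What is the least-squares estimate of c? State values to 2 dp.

c = -2.76

From the data, Σx^2·x^2 = 8595, Σx^2·x = 1097, Σx^2 = 159, Σx·x = 159, Σx = 23, Σ1 = 7.
For Aᵀz: Σx^2·z = -26874, Σx·z = -3442, Σz = -509.
Inverting the 3×3 Gram matrix, [a, b, c]ᵀ = [-912621/299698, -71571/299698, -413815/149849]ᵀ.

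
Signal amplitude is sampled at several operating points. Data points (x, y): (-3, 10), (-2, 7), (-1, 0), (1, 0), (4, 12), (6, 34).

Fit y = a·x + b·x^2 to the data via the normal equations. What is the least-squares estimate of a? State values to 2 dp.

Setting ∂/∂a … = 0 gives: 67·a + 245·b = 208;  245·a + 1651·b = 1534.
(Σx·x = 67, Σx·x^2 = 245, Σx^2·x^2 = 1651, Σx·y = 208, Σx^2·y = 1534.)
Determinant 67·1651 − 245² = 50592.
a = (208·1651 − 245·1534)/50592 = -16211/25296; b = (67·1534 − 245·208)/50592 = 25909/25296.

a = -0.64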